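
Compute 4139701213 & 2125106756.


0b11110110101111101101001111011101 & 0b1111110101010101000111001000100 = 0b1110110101010101000001001000100 = 1990885956

1990885956


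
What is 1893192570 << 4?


0b1110000110101111101001101111010 << 4 = 0b11100001101011111010011011110100000 = 30291081120

30291081120


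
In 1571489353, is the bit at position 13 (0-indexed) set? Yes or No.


0b1011101101010110000011001001001, bit 13 = 0. No

No


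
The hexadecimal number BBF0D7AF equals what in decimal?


BBF0D7AF hex = 3153123247 decimal

3153123247


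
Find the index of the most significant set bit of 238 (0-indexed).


0b11101110. Highest set bit at position 7

7


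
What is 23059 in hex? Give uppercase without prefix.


23059 = 5A13 hex

5A13


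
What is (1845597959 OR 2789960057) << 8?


Step 1: 1845597959 | 2789960057 = 3997958015
Step 2: 3997958015 << 8 = 1023477251840

1023477251840


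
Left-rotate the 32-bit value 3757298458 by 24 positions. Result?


Rotate 0b11011111111100111101001100011010 left by 24 (32-bit) = 0b11010110111111111001111010011 = 450884563

450884563


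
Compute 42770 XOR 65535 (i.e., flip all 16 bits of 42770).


42770 ^ 65535 = 22765

22765


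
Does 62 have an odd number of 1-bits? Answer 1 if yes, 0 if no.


0b111110 has 5 ones => parity 1

1


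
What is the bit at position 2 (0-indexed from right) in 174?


0b10101110, position 2 = 1

1


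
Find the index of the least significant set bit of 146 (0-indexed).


0b10010010. Lowest set bit at position 1

1


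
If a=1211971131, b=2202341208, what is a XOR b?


1211971131 ^ 2202341208 = 3413653859

3413653859


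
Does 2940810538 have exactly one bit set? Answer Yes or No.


0b10101111010010010011010100101010. Multiple bits set => No

No


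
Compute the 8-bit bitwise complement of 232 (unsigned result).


~0b11101000 = 0b10111 = 23 (8-bit unsigned)

23


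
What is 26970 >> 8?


0b110100101011010 >> 8 = 0b1101001 = 105

105


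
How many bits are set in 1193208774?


0b1000111000111101110101111000110 has 18 set bits

18


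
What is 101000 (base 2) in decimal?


101000 in decimal = 40

40


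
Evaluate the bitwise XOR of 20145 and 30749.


0b100111010110001 ^ 0b111100000011101 = 0b11011010101100 = 13996

13996


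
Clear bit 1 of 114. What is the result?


114 & ~(1 << 1) = 112

112


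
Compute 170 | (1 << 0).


170 | (1 << 0) = 170 | 1 = 171

171


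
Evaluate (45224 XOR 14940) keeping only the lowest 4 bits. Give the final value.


Step 1: 45224 ^ 14940 = 35572
Step 2: 35572 & 15 = 4

4


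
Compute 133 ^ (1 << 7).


133 ^ (1 << 7) = 133 ^ 128 = 5

5


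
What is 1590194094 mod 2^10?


1590194094 & 1023 = 942

942


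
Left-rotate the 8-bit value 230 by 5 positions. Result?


Rotate 0b11100110 left by 5 (8-bit) = 0b11011100 = 220

220


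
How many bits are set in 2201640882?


0b10000011001110100101111110110010 has 17 set bits

17


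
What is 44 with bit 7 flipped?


44 ^ (1 << 7) = 44 ^ 128 = 172

172


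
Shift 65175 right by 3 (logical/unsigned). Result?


0b1111111010010111 >> 3 = 0b1111111010010 = 8146

8146


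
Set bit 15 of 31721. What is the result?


31721 | (1 << 15) = 31721 | 32768 = 64489

64489


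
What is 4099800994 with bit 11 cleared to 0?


4099800994 & ~(1 << 11) = 4099798946

4099798946


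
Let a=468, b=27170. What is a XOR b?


468 ^ 27170 = 27638

27638


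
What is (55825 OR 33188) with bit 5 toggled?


Step 1: 55825 | 33188 = 56245
Step 2: 56245 ^ (1 << 5) = 56245 ^ 32 = 56213

56213


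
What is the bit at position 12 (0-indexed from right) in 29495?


0b111001100110111, position 12 = 1

1


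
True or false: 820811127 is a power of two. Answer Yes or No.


0b110000111011001001010101110111. Multiple bits set => No

No


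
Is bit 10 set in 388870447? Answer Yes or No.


0b10111001011011011000100101111, bit 10 = 0. No

No


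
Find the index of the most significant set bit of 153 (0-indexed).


0b10011001. Highest set bit at position 7

7


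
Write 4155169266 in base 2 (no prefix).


4155169266 = 11110111101010101101100111110010 in binary

11110111101010101101100111110010


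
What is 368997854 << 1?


0b10101111111100111010111011110 << 1 = 0b101011111111001110101110111100 = 737995708

737995708


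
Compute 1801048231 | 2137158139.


0b1101011010110011101000010100111 | 0b1111111011000100111000111111011 = 0b1111111011110111111000111111111 = 2138829311

2138829311


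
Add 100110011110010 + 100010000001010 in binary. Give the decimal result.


100110011110010 + 100010000001010 = 1001000011111100 = 37116

37116


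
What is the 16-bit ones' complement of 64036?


64036 ^ 65535 = 1499

1499


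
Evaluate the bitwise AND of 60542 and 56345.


0b1110110001111110 & 0b1101110000011001 = 0b1100110000011000 = 52248

52248


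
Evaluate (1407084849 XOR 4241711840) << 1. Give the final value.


Step 1: 1407084849 ^ 4241711840 = 2936867793
Step 2: 2936867793 << 1 = 5873735586

5873735586


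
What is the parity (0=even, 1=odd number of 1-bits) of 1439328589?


0b1010101110010100110100101001101 has 16 ones => parity 0

0


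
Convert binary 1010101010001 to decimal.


1010101010001 in decimal = 5457

5457


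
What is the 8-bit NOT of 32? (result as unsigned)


~0b100000 = 0b11011111 = 223 (8-bit unsigned)

223


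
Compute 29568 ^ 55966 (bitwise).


0b111001110000000 ^ 0b1101101010011110 = 0b1010100100011110 = 43294

43294


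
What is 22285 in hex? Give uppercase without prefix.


22285 = 570D hex

570D


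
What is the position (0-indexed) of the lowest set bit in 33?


0b100001. Lowest set bit at position 0

0


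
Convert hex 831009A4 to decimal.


831009A4 hex = 2198866340 decimal

2198866340


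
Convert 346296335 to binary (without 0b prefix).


346296335 = 10100101001000001000000001111 in binary

10100101001000001000000001111


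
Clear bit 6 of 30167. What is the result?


30167 & ~(1 << 6) = 30103

30103


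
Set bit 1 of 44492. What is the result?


44492 | (1 << 1) = 44492 | 2 = 44494

44494


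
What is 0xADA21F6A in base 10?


ADA21F6A hex = 2913083242 decimal

2913083242


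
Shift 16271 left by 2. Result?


0b11111110001111 << 2 = 0b1111111000111100 = 65084

65084


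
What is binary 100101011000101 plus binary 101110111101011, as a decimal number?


100101011000101 + 101110111101011 = 1010100010110000 = 43184

43184


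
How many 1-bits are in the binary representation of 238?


0b11101110 has 6 set bits

6


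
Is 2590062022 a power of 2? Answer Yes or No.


0b10011010011000010011010111000110. Multiple bits set => No

No


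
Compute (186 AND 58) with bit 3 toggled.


Step 1: 186 & 58 = 58
Step 2: 58 ^ (1 << 3) = 58 ^ 8 = 50

50


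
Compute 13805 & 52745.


0b11010111101101 & 0b1100111000001001 = 0b10000001001 = 1033

1033


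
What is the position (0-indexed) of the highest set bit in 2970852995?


0b10110001000100111001111010000011. Highest set bit at position 31

31


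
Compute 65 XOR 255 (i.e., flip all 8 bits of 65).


65 ^ 255 = 190

190


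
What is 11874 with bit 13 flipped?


11874 ^ (1 << 13) = 11874 ^ 8192 = 3682

3682


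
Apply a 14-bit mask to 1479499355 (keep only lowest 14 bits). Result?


1479499355 & 16383 = 7771

7771


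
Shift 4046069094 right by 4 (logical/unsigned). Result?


0b11110001001010100001110101100110 >> 4 = 0b1111000100101010000111010110 = 252879318

252879318


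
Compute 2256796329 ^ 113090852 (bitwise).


0b10000110100000111111101010101001 ^ 0b110101111011010000100100100 = 0b10000000001111100101101110001101 = 2151570317

2151570317


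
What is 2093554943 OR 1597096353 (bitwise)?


0b1111100110010010001110011111111 | 0b1011111001100011100000110100001 = 0b1111111111110011101110111111111 = 2147081727

2147081727


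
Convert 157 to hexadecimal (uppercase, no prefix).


157 = 9D hex

9D


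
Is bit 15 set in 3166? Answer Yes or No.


0b110001011110, bit 15 = 0. No

No


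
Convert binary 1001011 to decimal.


1001011 in decimal = 75

75


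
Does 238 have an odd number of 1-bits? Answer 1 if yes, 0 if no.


0b11101110 has 6 ones => parity 0

0


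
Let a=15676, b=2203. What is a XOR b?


15676 ^ 2203 = 13735

13735


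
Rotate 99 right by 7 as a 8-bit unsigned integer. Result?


Rotate 0b1100011 right by 7 (8-bit) = 0b11000110 = 198

198


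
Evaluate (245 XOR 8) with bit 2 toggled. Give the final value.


Step 1: 245 ^ 8 = 253
Step 2: 253 ^ (1 << 2) = 253 ^ 4 = 249

249


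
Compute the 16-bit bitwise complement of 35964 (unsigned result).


~0b1000110001111100 = 0b111001110000011 = 29571 (16-bit unsigned)

29571


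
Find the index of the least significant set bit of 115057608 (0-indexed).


0b110110110111010001111001000. Lowest set bit at position 3

3


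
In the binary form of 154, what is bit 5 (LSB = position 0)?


0b10011010, position 5 = 0

0


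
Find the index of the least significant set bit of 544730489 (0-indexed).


0b100000011101111110110101111001. Lowest set bit at position 0

0


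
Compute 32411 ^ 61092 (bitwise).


0b111111010011011 ^ 0b1110111010100100 = 0b1001000000111111 = 36927

36927


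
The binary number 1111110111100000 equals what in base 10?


1111110111100000 in decimal = 64992

64992


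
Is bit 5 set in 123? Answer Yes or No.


0b1111011, bit 5 = 1. Yes

Yes


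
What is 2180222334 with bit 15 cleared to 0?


2180222334 & ~(1 << 15) = 2180189566

2180189566


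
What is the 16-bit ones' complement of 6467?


6467 ^ 65535 = 59068

59068


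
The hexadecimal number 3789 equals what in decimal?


3789 hex = 14217 decimal

14217


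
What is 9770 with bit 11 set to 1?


9770 | (1 << 11) = 9770 | 2048 = 11818

11818


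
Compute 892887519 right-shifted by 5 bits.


0b110101001110000110000111011111 >> 5 = 0b1101010011100001100001110 = 27902734

27902734


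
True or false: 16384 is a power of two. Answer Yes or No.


0b100000000000000. Only one bit set => Yes

Yes


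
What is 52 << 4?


0b110100 << 4 = 0b1101000000 = 832

832


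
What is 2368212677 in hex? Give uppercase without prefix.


2368212677 = 8D280EC5 hex

8D280EC5


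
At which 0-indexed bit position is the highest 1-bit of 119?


0b1110111. Highest set bit at position 6

6


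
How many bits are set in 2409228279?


0b10001111100110011110011111110111 has 22 set bits

22


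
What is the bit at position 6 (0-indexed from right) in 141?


0b10001101, position 6 = 0

0


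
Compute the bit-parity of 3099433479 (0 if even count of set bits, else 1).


0b10111000101111011001101000000111 has 17 ones => parity 1

1


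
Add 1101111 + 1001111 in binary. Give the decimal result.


1101111 + 1001111 = 10111110 = 190

190


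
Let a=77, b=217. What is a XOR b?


77 ^ 217 = 148

148


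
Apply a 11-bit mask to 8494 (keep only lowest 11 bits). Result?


8494 & 2047 = 302

302


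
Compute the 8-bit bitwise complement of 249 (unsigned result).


~0b11111001 = 0b110 = 6 (8-bit unsigned)

6


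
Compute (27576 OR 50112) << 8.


Step 1: 27576 | 50112 = 60408
Step 2: 60408 << 8 = 15464448

15464448


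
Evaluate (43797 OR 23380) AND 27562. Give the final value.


Step 1: 43797 | 23380 = 64341
Step 2: 64341 & 27562 = 27392

27392


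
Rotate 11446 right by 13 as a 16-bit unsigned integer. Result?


Rotate 0b10110010110110 right by 13 (16-bit) = 0b110010110110001 = 26033

26033


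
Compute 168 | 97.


0b10101000 | 0b1100001 = 0b11101001 = 233

233


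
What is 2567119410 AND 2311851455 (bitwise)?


0b10011001000000110010001000110010 & 0b10001001110011000000110110111111 = 0b10001001000000000000000000110010 = 2298478642

2298478642


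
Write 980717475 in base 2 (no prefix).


980717475 = 111010011101001000111110100011 in binary

111010011101001000111110100011


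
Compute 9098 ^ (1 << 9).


9098 ^ (1 << 9) = 9098 ^ 512 = 8586

8586


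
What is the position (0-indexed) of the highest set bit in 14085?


0b11011100000101. Highest set bit at position 13

13


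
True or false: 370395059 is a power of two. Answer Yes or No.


0b10110000100111100011110110011. Multiple bits set => No

No


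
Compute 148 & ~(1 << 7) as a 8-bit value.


148 & ~(1 << 7) = 20

20


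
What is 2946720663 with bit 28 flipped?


2946720663 ^ (1 << 28) = 2946720663 ^ 268435456 = 3215156119

3215156119


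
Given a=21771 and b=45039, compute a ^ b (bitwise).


21771 ^ 45039 = 64228

64228


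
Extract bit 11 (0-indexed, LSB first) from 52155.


0b1100101110111011, position 11 = 1

1


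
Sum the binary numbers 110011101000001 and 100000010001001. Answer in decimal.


110011101000001 + 100000010001001 = 1010011111001010 = 42954

42954


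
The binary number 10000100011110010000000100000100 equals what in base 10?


10000100011110010000000100000100 in decimal = 2222522628

2222522628


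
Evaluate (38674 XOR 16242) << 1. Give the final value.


Step 1: 38674 ^ 16242 = 43104
Step 2: 43104 << 1 = 86208

86208


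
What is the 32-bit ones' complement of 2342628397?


2342628397 ^ 4294967295 = 1952338898

1952338898


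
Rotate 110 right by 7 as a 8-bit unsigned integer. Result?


Rotate 0b1101110 right by 7 (8-bit) = 0b11011100 = 220

220


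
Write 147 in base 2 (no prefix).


147 = 10010011 in binary

10010011


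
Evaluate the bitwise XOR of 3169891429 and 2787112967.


0b10111100111100001011010001100101 ^ 0b10100110000111111111100000000111 = 0b11010111011110100110001100010 = 451890274

451890274


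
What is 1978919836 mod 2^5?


1978919836 & 31 = 28

28


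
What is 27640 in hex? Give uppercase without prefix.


27640 = 6BF8 hex

6BF8


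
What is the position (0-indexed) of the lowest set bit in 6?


0b110. Lowest set bit at position 1

1


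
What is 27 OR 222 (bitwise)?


0b11011 | 0b11011110 = 0b11011111 = 223

223


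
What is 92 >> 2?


0b1011100 >> 2 = 0b10111 = 23

23


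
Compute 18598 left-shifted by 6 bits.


0b100100010100110 << 6 = 0b100100010100110000000 = 1190272

1190272


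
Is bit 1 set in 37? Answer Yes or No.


0b100101, bit 1 = 0. No

No


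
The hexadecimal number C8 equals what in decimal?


C8 hex = 200 decimal

200


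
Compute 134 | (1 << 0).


134 | (1 << 0) = 134 | 1 = 135

135


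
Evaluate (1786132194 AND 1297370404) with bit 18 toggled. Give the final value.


Step 1: 1786132194 & 1297370404 = 1213465632
Step 2: 1213465632 ^ (1 << 18) = 1213465632 ^ 262144 = 1213203488

1213203488


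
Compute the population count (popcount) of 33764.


0b1000001111100100 has 7 set bits

7


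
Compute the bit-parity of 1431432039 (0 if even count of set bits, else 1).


0b1010101010100011110101101100111 has 18 ones => parity 0

0


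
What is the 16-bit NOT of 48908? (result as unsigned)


~0b1011111100001100 = 0b100000011110011 = 16627 (16-bit unsigned)

16627


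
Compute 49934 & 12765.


0b1100001100001110 & 0b11000111011101 = 0b100001100 = 268

268


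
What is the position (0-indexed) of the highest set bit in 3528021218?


0b11010010010010010101010011100010. Highest set bit at position 31

31


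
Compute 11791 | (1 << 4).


11791 | (1 << 4) = 11791 | 16 = 11807

11807


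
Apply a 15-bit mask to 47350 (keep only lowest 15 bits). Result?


47350 & 32767 = 14582

14582


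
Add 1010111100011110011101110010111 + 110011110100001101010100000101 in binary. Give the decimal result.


1010111100011110011101110010111 + 110011110100001101010100000101 = 10001011011000000001000010011100 = 2338328732

2338328732


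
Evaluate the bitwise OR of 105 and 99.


0b1101001 | 0b1100011 = 0b1101011 = 107

107


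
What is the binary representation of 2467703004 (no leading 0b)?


2467703004 = 10010011000101100010100011011100 in binary

10010011000101100010100011011100


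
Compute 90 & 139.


0b1011010 & 0b10001011 = 0b1010 = 10

10


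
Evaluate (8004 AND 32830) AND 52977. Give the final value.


Step 1: 8004 & 32830 = 4
Step 2: 4 & 52977 = 0

0


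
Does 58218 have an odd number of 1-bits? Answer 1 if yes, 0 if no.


0b1110001101101010 has 9 ones => parity 1

1


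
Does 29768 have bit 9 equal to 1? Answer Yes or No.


0b111010001001000, bit 9 = 0. No

No


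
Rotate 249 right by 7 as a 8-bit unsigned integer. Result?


Rotate 0b11111001 right by 7 (8-bit) = 0b11110011 = 243

243


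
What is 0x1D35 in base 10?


1D35 hex = 7477 decimal

7477


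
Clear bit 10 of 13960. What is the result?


13960 & ~(1 << 10) = 12936

12936


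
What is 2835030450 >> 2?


0b10101000111110110010000110110010 >> 2 = 0b101010001111101100100001101100 = 708757612

708757612


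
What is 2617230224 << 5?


0b10011011111111111100001110010000 << 5 = 0b1001101111111111110000111001000000000 = 83751367168

83751367168


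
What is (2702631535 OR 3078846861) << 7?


Step 1: 2702631535 | 3078846861 = 3080190959
Step 2: 3080190959 << 7 = 394264442752

394264442752


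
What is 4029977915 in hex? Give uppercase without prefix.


4029977915 = F034953B hex

F034953B


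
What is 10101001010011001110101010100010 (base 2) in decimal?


10101001010011001110101010100010 in decimal = 2840390306

2840390306


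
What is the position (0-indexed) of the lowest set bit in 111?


0b1101111. Lowest set bit at position 0

0


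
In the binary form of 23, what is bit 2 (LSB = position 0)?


0b10111, position 2 = 1

1


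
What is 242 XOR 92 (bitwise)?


0b11110010 ^ 0b1011100 = 0b10101110 = 174

174


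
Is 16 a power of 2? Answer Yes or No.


0b10000. Only one bit set => Yes

Yes


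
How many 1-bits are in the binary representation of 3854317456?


0b11100101101111000011011110010000 has 17 set bits

17


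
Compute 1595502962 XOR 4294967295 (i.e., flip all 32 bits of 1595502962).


1595502962 ^ 4294967295 = 2699464333

2699464333


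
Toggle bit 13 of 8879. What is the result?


8879 ^ (1 << 13) = 8879 ^ 8192 = 687

687


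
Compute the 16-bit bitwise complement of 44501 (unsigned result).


~0b1010110111010101 = 0b101001000101010 = 21034 (16-bit unsigned)

21034


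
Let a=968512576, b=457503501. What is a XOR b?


968512576 ^ 457503501 = 587114317

587114317


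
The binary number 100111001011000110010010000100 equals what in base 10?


100111001011000110010010000100 in decimal = 657220740

657220740


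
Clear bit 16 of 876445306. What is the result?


876445306 & ~(1 << 16) = 876379770

876379770


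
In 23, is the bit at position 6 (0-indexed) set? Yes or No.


0b10111, bit 6 = 0. No

No


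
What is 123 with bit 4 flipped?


123 ^ (1 << 4) = 123 ^ 16 = 107

107


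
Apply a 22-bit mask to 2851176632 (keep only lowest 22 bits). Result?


2851176632 & 4194303 = 3244216

3244216


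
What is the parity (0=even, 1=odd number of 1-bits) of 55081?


0b1101011100101001 has 9 ones => parity 1

1


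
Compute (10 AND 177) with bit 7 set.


Step 1: 10 & 177 = 0
Step 2: 0 | (1 << 7) = 0 | 128 = 128

128


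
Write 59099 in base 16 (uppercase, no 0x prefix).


59099 = E6DB hex

E6DB


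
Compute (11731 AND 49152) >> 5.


Step 1: 11731 & 49152 = 0
Step 2: 0 >> 5 = 0

0


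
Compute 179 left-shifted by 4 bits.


0b10110011 << 4 = 0b101100110000 = 2864

2864


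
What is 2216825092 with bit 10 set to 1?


2216825092 | (1 << 10) = 2216825092 | 1024 = 2216826116

2216826116


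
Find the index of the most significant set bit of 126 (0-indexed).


0b1111110. Highest set bit at position 6

6


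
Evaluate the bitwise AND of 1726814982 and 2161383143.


0b1100110111011010001101100000110 & 0b10000000110101000001011011100111 = 0b110001000001001000000110 = 12849670

12849670


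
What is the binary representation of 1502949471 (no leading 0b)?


1502949471 = 1011001100101010011000001011111 in binary

1011001100101010011000001011111


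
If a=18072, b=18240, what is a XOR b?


18072 ^ 18240 = 472

472


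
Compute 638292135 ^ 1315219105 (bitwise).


0b100110000010111001000010100111 ^ 0b1001110011001001010011010100001 = 0b1101000011011110011011000000110 = 1752118790

1752118790


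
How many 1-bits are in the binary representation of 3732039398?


0b11011110011100100110011011100110 has 19 set bits

19


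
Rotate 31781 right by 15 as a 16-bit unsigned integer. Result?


Rotate 0b111110000100101 right by 15 (16-bit) = 0b1111100001001010 = 63562

63562


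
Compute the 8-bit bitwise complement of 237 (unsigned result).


~0b11101101 = 0b10010 = 18 (8-bit unsigned)

18


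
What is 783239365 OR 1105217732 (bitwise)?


0b101110101011110100100011000101 | 0b1000001111000000100100011000100 = 0b1101111111011110100100011000101 = 1877952709

1877952709


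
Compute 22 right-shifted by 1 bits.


0b10110 >> 1 = 0b1011 = 11

11


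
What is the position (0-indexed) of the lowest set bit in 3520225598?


0b11010001110100100110000100111110. Lowest set bit at position 1

1


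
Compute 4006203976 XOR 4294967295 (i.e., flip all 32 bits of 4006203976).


4006203976 ^ 4294967295 = 288763319

288763319


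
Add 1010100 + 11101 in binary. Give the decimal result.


1010100 + 11101 = 1110001 = 113

113


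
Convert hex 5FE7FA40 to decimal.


5FE7FA40 hex = 1609038400 decimal

1609038400


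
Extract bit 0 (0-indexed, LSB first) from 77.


0b1001101, position 0 = 1

1


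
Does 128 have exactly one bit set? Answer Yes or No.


0b10000000. Only one bit set => Yes

Yes


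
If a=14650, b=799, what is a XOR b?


14650 ^ 799 = 14885

14885


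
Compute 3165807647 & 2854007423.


0b10111100101100100110010000011111 & 0b10101010000111001011001001111111 = 0b10101000000100000010000000011111 = 2819629087

2819629087


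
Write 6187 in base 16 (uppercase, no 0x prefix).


6187 = 182B hex

182B


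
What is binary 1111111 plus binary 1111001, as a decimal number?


1111111 + 1111001 = 11111000 = 248

248


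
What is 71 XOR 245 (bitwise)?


0b1000111 ^ 0b11110101 = 0b10110010 = 178

178


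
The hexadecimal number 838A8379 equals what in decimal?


838A8379 hex = 2206892921 decimal

2206892921


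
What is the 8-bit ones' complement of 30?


30 ^ 255 = 225

225


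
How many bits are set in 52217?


0b1100101111111001 has 11 set bits

11


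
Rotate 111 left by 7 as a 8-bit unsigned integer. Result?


Rotate 0b1101111 left by 7 (8-bit) = 0b10110111 = 183

183


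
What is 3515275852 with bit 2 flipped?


3515275852 ^ (1 << 2) = 3515275852 ^ 4 = 3515275848

3515275848


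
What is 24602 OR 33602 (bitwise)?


0b110000000011010 | 0b1000001101000010 = 0b1110001101011010 = 58202

58202


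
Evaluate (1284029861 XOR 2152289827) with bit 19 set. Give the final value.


Step 1: 1284029861 ^ 2152289827 = 3435260806
Step 2: 3435260806 | (1 << 19) = 3435260806 | 524288 = 3435785094

3435785094


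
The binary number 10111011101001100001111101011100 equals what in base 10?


10111011101001100001111101011100 in decimal = 3148226396

3148226396


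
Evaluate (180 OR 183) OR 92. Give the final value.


Step 1: 180 | 183 = 183
Step 2: 183 | 92 = 255

255


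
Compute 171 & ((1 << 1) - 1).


171 & 1 = 1

1


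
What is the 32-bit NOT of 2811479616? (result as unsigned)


~0b10100111100100111100011001000000 = 0b1011000011011000011100110111111 = 1483487679 (32-bit unsigned)

1483487679


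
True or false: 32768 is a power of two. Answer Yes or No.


0b1000000000000000. Only one bit set => Yes

Yes


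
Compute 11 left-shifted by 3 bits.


0b1011 << 3 = 0b1011000 = 88

88


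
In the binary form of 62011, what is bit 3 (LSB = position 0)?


0b1111001000111011, position 3 = 1

1


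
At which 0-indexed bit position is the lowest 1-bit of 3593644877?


0b11010110001100101010101101001101. Lowest set bit at position 0

0


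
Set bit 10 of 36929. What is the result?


36929 | (1 << 10) = 36929 | 1024 = 37953

37953


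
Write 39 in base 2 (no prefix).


39 = 100111 in binary

100111


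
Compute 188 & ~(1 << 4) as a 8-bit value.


188 & ~(1 << 4) = 172

172


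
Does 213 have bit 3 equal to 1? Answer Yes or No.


0b11010101, bit 3 = 0. No

No


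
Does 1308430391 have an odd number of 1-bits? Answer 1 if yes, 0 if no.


0b1001101111111010001000000110111 has 17 ones => parity 1

1


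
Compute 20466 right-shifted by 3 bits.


0b100111111110010 >> 3 = 0b100111111110 = 2558

2558


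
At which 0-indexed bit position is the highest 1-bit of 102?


0b1100110. Highest set bit at position 6

6


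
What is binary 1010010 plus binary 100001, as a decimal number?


1010010 + 100001 = 1110011 = 115

115


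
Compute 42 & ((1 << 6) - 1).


42 & 63 = 42

42


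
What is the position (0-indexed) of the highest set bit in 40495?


0b1001111000101111. Highest set bit at position 15

15


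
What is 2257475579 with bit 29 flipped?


2257475579 ^ (1 << 29) = 2257475579 ^ 536870912 = 2794346491

2794346491


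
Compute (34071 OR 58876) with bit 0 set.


Step 1: 34071 | 58876 = 58879
Step 2: 58879 | (1 << 0) = 58879 | 1 = 58879

58879


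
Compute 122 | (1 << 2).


122 | (1 << 2) = 122 | 4 = 126

126


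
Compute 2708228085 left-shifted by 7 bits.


0b10100001011011000100011111110101 << 7 = 0b101000010110110001000111111101010000000 = 346653194880

346653194880


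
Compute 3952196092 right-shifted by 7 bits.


0b11101011100100011011100111111100 >> 7 = 0b1110101110010001101110011 = 30876531

30876531


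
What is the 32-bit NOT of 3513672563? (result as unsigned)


~0b11010001011011100110001101110011 = 0b101110100100011001110010001100 = 781294732 (32-bit unsigned)

781294732


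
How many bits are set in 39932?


0b1001101111111100 has 11 set bits

11


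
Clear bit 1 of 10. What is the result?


10 & ~(1 << 1) = 8

8


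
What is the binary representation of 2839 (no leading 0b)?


2839 = 101100010111 in binary

101100010111


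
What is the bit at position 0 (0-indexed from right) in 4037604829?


0b11110000101010001111010111011101, position 0 = 1

1


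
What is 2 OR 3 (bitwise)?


0b10 | 0b11 = 0b11 = 3

3


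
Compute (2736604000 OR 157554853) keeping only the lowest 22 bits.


Step 1: 2736604000 | 157554853 = 2877119461
Step 2: 2877119461 & 4194303 = 4021221

4021221


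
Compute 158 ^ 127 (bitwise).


0b10011110 ^ 0b1111111 = 0b11100001 = 225

225


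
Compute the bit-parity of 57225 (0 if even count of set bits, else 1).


0b1101111110001001 has 10 ones => parity 0

0


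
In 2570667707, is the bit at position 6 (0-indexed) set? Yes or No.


0b10011001001110010100011010111011, bit 6 = 0. No

No


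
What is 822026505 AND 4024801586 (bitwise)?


0b110000111111110010000100001001 & 0b11101111111001011001100100110010 = 0b100000111001010000000100000000 = 551878912

551878912


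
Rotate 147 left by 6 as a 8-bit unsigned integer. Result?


Rotate 0b10010011 left by 6 (8-bit) = 0b11100100 = 228

228


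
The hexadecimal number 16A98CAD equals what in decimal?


16A98CAD hex = 380210349 decimal

380210349


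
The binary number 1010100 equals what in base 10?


1010100 in decimal = 84

84


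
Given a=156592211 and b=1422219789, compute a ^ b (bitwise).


156592211 ^ 1422219789 = 1569731166

1569731166


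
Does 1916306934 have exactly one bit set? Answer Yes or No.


0b1110010001110001000010111110110. Multiple bits set => No

No


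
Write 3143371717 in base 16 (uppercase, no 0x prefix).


3143371717 = BB5C0BC5 hex

BB5C0BC5


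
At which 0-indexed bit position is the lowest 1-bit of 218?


0b11011010. Lowest set bit at position 1

1


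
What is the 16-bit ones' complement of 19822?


19822 ^ 65535 = 45713

45713


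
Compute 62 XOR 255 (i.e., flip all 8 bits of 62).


62 ^ 255 = 193

193


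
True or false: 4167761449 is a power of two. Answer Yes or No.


0b11111000011010101111111000101001. Multiple bits set => No

No


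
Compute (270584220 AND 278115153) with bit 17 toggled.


Step 1: 270584220 & 278115153 = 268468496
Step 2: 268468496 ^ (1 << 17) = 268468496 ^ 131072 = 268599568

268599568


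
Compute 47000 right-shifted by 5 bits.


0b1011011110011000 >> 5 = 0b10110111100 = 1468

1468


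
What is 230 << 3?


0b11100110 << 3 = 0b11100110000 = 1840

1840


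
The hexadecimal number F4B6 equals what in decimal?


F4B6 hex = 62646 decimal

62646


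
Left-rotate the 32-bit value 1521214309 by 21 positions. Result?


Rotate 0b1011010101010111110001101100101 left by 21 (32-bit) = 0b1101100101010110101010101111100 = 1823167868

1823167868


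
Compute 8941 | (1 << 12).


8941 | (1 << 12) = 8941 | 4096 = 13037

13037


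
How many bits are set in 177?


0b10110001 has 4 set bits

4


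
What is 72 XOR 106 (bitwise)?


0b1001000 ^ 0b1101010 = 0b100010 = 34

34


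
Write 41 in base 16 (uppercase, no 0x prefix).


41 = 29 hex

29


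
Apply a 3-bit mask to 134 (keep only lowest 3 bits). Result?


134 & 7 = 6

6


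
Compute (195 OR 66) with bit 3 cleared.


Step 1: 195 | 66 = 195
Step 2: 195 & ~(1 << 3) = 195

195


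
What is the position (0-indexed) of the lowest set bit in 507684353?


0b11110010000101010011000000001. Lowest set bit at position 0

0


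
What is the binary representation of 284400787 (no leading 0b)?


284400787 = 10000111100111001110010010011 in binary

10000111100111001110010010011


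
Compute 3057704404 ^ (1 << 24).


3057704404 ^ (1 << 24) = 3057704404 ^ 16777216 = 3074481620

3074481620


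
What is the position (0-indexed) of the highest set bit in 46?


0b101110. Highest set bit at position 5

5


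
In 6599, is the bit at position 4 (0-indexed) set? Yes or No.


0b1100111000111, bit 4 = 0. No

No


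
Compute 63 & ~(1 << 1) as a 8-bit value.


63 & ~(1 << 1) = 61

61


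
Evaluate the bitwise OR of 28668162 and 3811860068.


0b1101101010111000100000010 | 0b11100011001101000101111001100100 = 0b11100011101101010111111101100110 = 3820322662

3820322662


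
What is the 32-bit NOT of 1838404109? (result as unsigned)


~0b1101101100100111101001000001101 = 0b10010010011011000010110111110010 = 2456563186 (32-bit unsigned)

2456563186


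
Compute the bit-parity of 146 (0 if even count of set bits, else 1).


0b10010010 has 3 ones => parity 1

1


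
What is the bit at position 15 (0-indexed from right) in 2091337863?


0b1111100101001110100100010000111, position 15 = 0

0


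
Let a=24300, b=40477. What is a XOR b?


24300 ^ 40477 = 49393

49393


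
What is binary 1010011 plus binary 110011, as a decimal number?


1010011 + 110011 = 10000110 = 134

134


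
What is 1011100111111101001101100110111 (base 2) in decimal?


1011100111111101001101100110111 in decimal = 1560189751

1560189751


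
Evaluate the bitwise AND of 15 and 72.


0b1111 & 0b1001000 = 0b1000 = 8

8


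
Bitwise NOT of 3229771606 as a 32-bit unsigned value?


~0b11000000100000100110011101010110 = 0b111111011111011001100010101001 = 1065195689 (32-bit unsigned)

1065195689


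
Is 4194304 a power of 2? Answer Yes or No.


0b10000000000000000000000. Only one bit set => Yes

Yes


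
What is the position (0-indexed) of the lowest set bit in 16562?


0b100000010110010. Lowest set bit at position 1

1


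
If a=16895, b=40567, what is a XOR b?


16895 ^ 40567 = 57224

57224


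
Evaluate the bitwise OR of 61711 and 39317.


0b1111000100001111 | 0b1001100110010101 = 0b1111100110011111 = 63903

63903


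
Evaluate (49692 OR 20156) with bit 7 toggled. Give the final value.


Step 1: 49692 | 20156 = 52924
Step 2: 52924 ^ (1 << 7) = 52924 ^ 128 = 52796

52796


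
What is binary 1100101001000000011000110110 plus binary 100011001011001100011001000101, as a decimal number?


1100101001000000011000110110 + 100011001011001100011001000101 = 101111110100001100110001111011 = 802212987

802212987


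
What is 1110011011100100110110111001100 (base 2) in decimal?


1110011011100100110110111001100 in decimal = 1936879052

1936879052


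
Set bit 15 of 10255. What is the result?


10255 | (1 << 15) = 10255 | 32768 = 43023

43023


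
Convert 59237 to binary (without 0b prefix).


59237 = 1110011101100101 in binary

1110011101100101


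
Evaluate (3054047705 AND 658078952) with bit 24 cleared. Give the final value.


Step 1: 3054047705 & 658078952 = 638128328
Step 2: 638128328 & ~(1 << 24) = 638128328

638128328


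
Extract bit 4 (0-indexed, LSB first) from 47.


0b101111, position 4 = 0

0


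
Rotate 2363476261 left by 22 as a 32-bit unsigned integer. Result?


Rotate 0b10001100110111111100100100100101 left by 22 (32-bit) = 0b1001001011000110011011111110010 = 1231239154

1231239154


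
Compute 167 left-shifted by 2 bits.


0b10100111 << 2 = 0b1010011100 = 668

668


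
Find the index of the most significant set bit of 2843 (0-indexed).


0b101100011011. Highest set bit at position 11

11


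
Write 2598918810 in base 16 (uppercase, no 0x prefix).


2598918810 = 9AE85A9A hex

9AE85A9A


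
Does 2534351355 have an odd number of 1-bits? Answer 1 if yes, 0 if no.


0b10010111000011110010000111111011 has 18 ones => parity 0

0


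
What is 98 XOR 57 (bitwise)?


0b1100010 ^ 0b111001 = 0b1011011 = 91

91


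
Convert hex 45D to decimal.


45D hex = 1117 decimal

1117


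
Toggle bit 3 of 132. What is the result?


132 ^ (1 << 3) = 132 ^ 8 = 140

140


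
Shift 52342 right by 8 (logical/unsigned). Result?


0b1100110001110110 >> 8 = 0b11001100 = 204

204


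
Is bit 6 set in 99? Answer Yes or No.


0b1100011, bit 6 = 1. Yes

Yes


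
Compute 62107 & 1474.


0b1111001010011011 & 0b10111000010 = 0b10000010 = 130

130


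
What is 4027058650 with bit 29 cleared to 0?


4027058650 & ~(1 << 29) = 3490187738

3490187738


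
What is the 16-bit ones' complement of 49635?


49635 ^ 65535 = 15900

15900


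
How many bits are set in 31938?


0b111110011000010 has 8 set bits

8


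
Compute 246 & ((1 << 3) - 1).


246 & 7 = 6

6


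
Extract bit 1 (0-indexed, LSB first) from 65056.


0b1111111000100000, position 1 = 0

0


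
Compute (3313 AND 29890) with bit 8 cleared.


Step 1: 3313 & 29890 = 1216
Step 2: 1216 & ~(1 << 8) = 1216

1216


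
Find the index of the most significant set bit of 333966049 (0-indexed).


0b10011111001111110101011100001. Highest set bit at position 28

28


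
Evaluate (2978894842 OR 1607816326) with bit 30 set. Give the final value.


Step 1: 2978894842 | 1607816326 = 4292827134
Step 2: 4292827134 | (1 << 30) = 4292827134 | 1073741824 = 4292827134

4292827134


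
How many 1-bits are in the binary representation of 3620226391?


0b11010111110010000100010101010111 has 17 set bits

17


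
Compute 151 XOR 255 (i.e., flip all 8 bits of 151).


151 ^ 255 = 104

104


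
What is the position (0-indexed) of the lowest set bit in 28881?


0b111000011010001. Lowest set bit at position 0

0


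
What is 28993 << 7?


0b111000101000001 << 7 = 0b1110001010000010000000 = 3711104

3711104


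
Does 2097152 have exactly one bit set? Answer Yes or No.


0b1000000000000000000000. Only one bit set => Yes

Yes


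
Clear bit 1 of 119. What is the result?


119 & ~(1 << 1) = 117

117


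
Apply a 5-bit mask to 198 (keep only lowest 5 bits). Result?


198 & 31 = 6

6


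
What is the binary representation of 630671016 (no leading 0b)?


630671016 = 100101100101110100011010101000 in binary

100101100101110100011010101000


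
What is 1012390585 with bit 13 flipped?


1012390585 ^ (1 << 13) = 1012390585 ^ 8192 = 1012398777

1012398777


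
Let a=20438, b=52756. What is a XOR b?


20438 ^ 52756 = 33218

33218


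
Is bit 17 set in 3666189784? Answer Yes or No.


0b11011010100001011001110111011000, bit 17 = 0. No

No


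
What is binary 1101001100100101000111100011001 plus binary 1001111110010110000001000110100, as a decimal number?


1101001100100101000111100011001 + 1001111110010110000001000110100 = 10111001010111011001000101001101 = 3109917005

3109917005


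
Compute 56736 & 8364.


0b1101110110100000 & 0b10000010101100 = 0b10100000 = 160

160


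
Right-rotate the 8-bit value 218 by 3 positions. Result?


Rotate 0b11011010 right by 3 (8-bit) = 0b1011011 = 91

91


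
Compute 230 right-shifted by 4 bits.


0b11100110 >> 4 = 0b1110 = 14

14


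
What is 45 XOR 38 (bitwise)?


0b101101 ^ 0b100110 = 0b1011 = 11

11


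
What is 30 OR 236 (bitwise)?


0b11110 | 0b11101100 = 0b11111110 = 254

254


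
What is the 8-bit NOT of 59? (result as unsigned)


~0b111011 = 0b11000100 = 196 (8-bit unsigned)

196


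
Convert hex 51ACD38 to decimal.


51ACD38 hex = 85642552 decimal

85642552


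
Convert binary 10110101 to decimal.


10110101 in decimal = 181

181


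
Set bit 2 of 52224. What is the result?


52224 | (1 << 2) = 52224 | 4 = 52228

52228


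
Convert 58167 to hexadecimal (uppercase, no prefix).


58167 = E337 hex

E337


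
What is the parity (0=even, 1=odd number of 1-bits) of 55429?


0b1101100010000101 has 7 ones => parity 1

1


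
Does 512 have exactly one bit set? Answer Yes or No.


0b1000000000. Only one bit set => Yes

Yes


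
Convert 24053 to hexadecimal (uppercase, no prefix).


24053 = 5DF5 hex

5DF5


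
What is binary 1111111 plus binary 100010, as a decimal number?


1111111 + 100010 = 10100001 = 161

161


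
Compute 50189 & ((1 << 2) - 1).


50189 & 3 = 1

1


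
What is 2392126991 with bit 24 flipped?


2392126991 ^ (1 << 24) = 2392126991 ^ 16777216 = 2408904207

2408904207


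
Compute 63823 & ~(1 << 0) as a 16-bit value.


63823 & ~(1 << 0) = 63822

63822


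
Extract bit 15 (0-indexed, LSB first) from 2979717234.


0b10110001100110101110000001110010, position 15 = 1

1


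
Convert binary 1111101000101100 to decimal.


1111101000101100 in decimal = 64044

64044


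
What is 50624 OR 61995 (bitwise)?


0b1100010111000000 | 0b1111001000101011 = 0b1111011111101011 = 63467

63467
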